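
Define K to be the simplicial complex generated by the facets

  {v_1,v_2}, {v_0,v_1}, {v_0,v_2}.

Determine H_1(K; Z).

H_1 = Z.

Fix the vertex order v_0 < v_1 < v_2 and write every simplex with vertices in increasing order. Then dim K = 1 and the simplices of K are:

  0-simplices (3): [v_0], [v_1], [v_2]
  1-simplices (3): [v_0,v_1], [v_0,v_2], [v_1,v_2]

giving chain groups C_0 ≅ Z^3, C_1 ≅ Z^3.

∂_1: C_1 → C_0 maps an edge to its endpoints' difference, ∂[p,q] = q − p. For instance
  ∂[v_0,v_2] = [v_2] − [v_0].
The 3×3 boundary matrix has rank 2 and Smith normal form diag(1,1).

From H_k ≅ ker(∂_k) / im(∂_{k+1}) we obtain:

  H_1: rank ker ∂_1 − rank ∂_2 = (3 − 2) − 0 = 1, and there is no ∂_2, so H_1 ≅ Z.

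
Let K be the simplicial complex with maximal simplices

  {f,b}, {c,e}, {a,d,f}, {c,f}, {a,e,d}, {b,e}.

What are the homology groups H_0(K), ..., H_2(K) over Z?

H_0 = Z,  H_1 = Z^2,  H_2 = 0.

We work with the vertex ordering a < b < c < d < e < f. The simplices of K, each written with vertices in increasing order, are:

  0-simplices (6): a, b, c, d, e, f
  1-simplices (9): ad, ae, af, be, bf, ce, cf, de, df
  2-simplices (2): ade, adf

giving chain groups C_0 ≅ Z^6, C_1 ≅ Z^9, C_2 ≅ Z^2.

∂_1: C_1 → C_0 is given by ∂[p,q] = [q] − [p]. For instance
  ∂de = e − d.
As a 6×9 matrix over Z this has rank 5, with invariant factors (1,1,1,1,1).

∂_2: C_2 → C_1 maps a triangle to the signed sum of its edges. For instance
  ∂ade = de − ae + ad,
  ∂adf = df − af + ad.
This gives a 9×2 integer matrix of rank 2; reducing to Smith normal form yields diagonal entries (1,1).

Reading off H_k = ker ∂_k / im ∂_{k+1}:

  H_0: rank C_0 − rank ∂_1 = 6 − 5 = 1, and the invariant factors of ∂_1 are all 1, so H_0 ≅ Z.
  H_1: rank ker ∂_1 − rank ∂_2 = (9 − 5) − 2 = 2, and the invariant factors of ∂_2 are all 1, so H_1 ≅ Z^2.
  H_2: rank ker ∂_2 − rank ∂_3 = (2 − 2) − 0 = 0, and there is no ∂_3, so H_2 ≅ 0.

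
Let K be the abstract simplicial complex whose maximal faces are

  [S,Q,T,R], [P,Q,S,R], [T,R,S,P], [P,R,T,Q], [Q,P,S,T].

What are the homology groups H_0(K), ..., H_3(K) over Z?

Take the total order P < Q < R < S < T on the vertex set. Then K (dimension 3) consists of the simplices:

  0-simplices (5): P, Q, R, S, T
  1-simplices (10): PQ, PR, PS, PT, QR, QS, QT, RS, RT, ST
  2-simplices (10): PQR, PQS, PQT, PRS, PRT, PST, QRS, QRT, QST, RST
  3-simplices (5): PQRS, PQRT, PQST, PRST, QRST

Hence C_0 ≅ Z^5, C_1 ≅ Z^10, C_2 ≅ Z^10, C_3 ≅ Z^5.

Boundary ∂_1: C_1 → C_0 sends each edge [p,q] (with p < q) to q − p. For instance
  ∂QR = R − Q.
This gives a 5×10 integer matrix of rank 4; reducing to Smith normal form yields diagonal entries (1,1,1,1).

The boundary map ∂_2: C_2 → C_1 maps a triangle to the signed sum of its edges. For instance
  ∂PQR = QR − PR + PQ,
  ∂QST = ST − QT + QS.
The resulting 10×10 matrix has rank 6, and its Smith normal form has invariant factors (1,1,1,1,1,1).

The boundary map ∂_3: C_3 → C_2 sends each 3-simplex σ to the alternating sum Σ_i (−1)^i (σ with its i-th vertex removed). For instance
  ∂QRST = RST − QST + QRT − QRS,
  ∂PQRS = QRS − PRS + PQS − PQR.
As a 10×5 matrix over Z this has rank 4, with invariant factors (1,1,1,1).

Computing H_k = (kernel of ∂_k) / (image of ∂_{k+1}):

  H_0: rank C_0 − rank ∂_1 = 5 − 4 = 1, and the invariant factors of ∂_1 are all 1, so H_0 = Z.
  H_1: rank ker ∂_1 − rank ∂_2 = (10 − 4) − 6 = 0, and the invariant factors of ∂_2 are all 1, so H_1 = 0.
  H_2: rank ker ∂_2 − rank ∂_3 = (10 − 6) − 4 = 0, and the invariant factors of ∂_3 are all 1, so H_2 = 0.
  H_3: rank ker ∂_3 − rank ∂_4 = (5 − 4) − 0 = 1, and there is no ∂_4, so H_3 = Z.

As a check, the Euler characteristic is 5 − 10 + 10 − 5 = 0, which agrees with 1 − 0 + 0 − 1 = 0.
(K is a triangulation of the 3-sphere S^3.)

H_0 = Z,  H_1 = 0,  H_2 = 0,  H_3 = Z.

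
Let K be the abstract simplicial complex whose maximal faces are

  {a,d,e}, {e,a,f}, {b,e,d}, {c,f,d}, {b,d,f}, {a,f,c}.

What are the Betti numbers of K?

b_0 = 1, b_1 = 1, b_2 = 0.

K has 6 vertices, 12 edges, 6 triangles.
rank ∂_0 = 0, rank ∂_1 = 5 ⇒ b_0 = 6 − 0 − 5 = 1; all invariant factors of ∂_1 are 1 so no torsion. So H_0 = Z.
rank ∂_1 = 5, rank ∂_2 = 6 ⇒ b_1 = 12 − 5 − 6 = 1; all invariant factors of ∂_2 are 1 so no torsion. So H_1 = Z.
rank ∂_2 = 6, rank ∂_3 = 0 ⇒ b_2 = 6 − 6 − 0 = 0. So H_2 = 0.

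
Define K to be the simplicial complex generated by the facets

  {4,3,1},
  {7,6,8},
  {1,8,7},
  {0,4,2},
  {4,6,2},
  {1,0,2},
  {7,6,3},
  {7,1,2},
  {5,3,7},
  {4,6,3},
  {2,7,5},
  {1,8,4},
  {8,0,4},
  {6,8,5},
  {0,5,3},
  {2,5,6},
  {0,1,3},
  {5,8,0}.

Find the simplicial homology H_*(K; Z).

Take the total order 0 < 1 < 2 < 3 < 4 < 5 < 6 < 7 < 8 on the vertex set. Then K (dimension 2) consists of the simplices:

  0-simplices (9): [0], [1], [2], [3], [4], [5], [6], [7], [8]
  1-simplices (27): (27 of them)
  2-simplices (18): [0,1,2], [0,1,3], [0,2,4], [0,3,5], [0,4,8], [0,5,8], [1,2,7], [1,3,4], [1,4,8], [1,7,8], [2,4,6], [2,5,6], [2,5,7], [3,4,6], [3,5,7], [3,6,7], [5,6,8], [6,7,8]

so the chain groups are C_0 ≅ Z^9, C_1 ≅ Z^27, C_2 ≅ Z^18.

Boundary ∂_1: C_1 → C_0 is given by ∂[p,q] = [q] − [p].
As a 9×27 matrix over Z this has rank 8, with invariant factors (1,1,1,1,1,1,1,1).

∂_2: C_2 → C_1 acts by ∂[p,q,r] = [q,r] − [p,r] + [p,q]. For instance
  ∂[1,4,8] = [4,8] − [1,8] + [1,4],
  ∂[3,5,7] = [5,7] − [3,7] + [3,5].
As a 27×18 matrix over Z this has rank 18, with invariant factors (1,1,1,1,1,1,1,1,1,1,1,1,1,1,1,1,1,2).

Reading off H_k = ker ∂_k / im ∂_{k+1}:

  H_0: rank C_0 − rank ∂_1 = 9 − 8 = 1, and the invariant factors of ∂_1 are all 1, so H_0 ≅ Z.
  H_1: rank ker ∂_1 − rank ∂_2 = (27 − 8) − 18 = 1, and ∂_2 has invariant factor 2 > 1, so H_1 ≅ Z ⊕ Z_2.
  H_2: rank ker ∂_2 − rank ∂_3 = (18 − 18) − 0 = 0, and there is no ∂_3, so H_2 ≅ 0.

As a check, the Euler characteristic is 9 − 27 + 18 = 0, which agrees with 1 − 1 + 0 = 0.

H_0 ≅ Z,  H_1 ≅ Z ⊕ Z_2,  H_2 = 0.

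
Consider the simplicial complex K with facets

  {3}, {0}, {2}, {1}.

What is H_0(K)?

H_0 = Z^4.

K has 4 vertices.
rank ∂_0 = 0, rank ∂_1 = 0 ⇒ b_0 = 4 − 0 − 0 = 4. So H_0 = Z^4.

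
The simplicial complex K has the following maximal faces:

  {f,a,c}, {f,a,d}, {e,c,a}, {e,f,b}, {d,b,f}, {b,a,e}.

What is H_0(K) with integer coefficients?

Order the vertices as a < b < c < d < e < f. Listing each simplex with vertices in this order, K has dimension 2 with simplices:

  0-simplices (6): a, b, c, d, e, f
  1-simplices (12): ab, ac, ad, ae, af, bd, be, bf, ce, cf, df, ef
  2-simplices (6): abe, ace, acf, adf, bdf, bef

Hence C_0 ≅ Z^6, C_1 ≅ Z^12, C_2 ≅ Z^6.

Boundary ∂_1: C_1 → C_0 is given by ∂[p,q] = [q] − [p]. For instance
  ∂bd = d − b.
As a 6×12 matrix over Z this has rank 5, with invariant factors (1,1,1,1,1).

Boundary ∂_2: C_2 → C_1 maps a triangle to the signed sum of its edges. For instance
  ∂ace = ce − ae + ac,
  ∂bdf = df − bf + bd.
This gives a 12×6 integer matrix of rank 6; reducing to Smith normal form yields diagonal entries (1,1,1,1,1,1).

Now H_k = ker ∂_k / im ∂_{k+1}, so:

  H_0: rank C_0 − rank ∂_1 = 6 − 5 = 1, and the invariant factors of ∂_1 are all 1, so H_0 = Z.

H_0 ≅ Z.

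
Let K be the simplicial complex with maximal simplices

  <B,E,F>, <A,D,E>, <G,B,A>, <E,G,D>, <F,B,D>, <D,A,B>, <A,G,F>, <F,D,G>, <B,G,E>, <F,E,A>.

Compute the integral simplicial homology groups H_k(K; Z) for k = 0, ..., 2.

H_0 = Z,  H_1 = Z/2,  H_2 = 0.

Take the total order A < B < D < E < F < G on the vertex set. Then K (dimension 2) consists of the simplices:

  0-simplices (6): A, B, D, E, F, G
  1-simplices (15): AB, AD, AE, AF, AG, BD, BE, BF, BG, DE, DF, DG, EF, EG, FG
  2-simplices (10): ABD, ABG, ADE, AEF, AFG, BDF, BEF, BEG, DEG, DFG

Hence C_0 ≅ Z^6, C_1 ≅ Z^15, C_2 ≅ Z^10.

Boundary ∂_1: C_1 → C_0 is given by ∂[p,q] = [q] − [p].
This gives a 6×15 integer matrix of rank 5; reducing to Smith normal form yields diagonal entries (1,1,1,1,1).

The boundary map ∂_2: C_2 → C_1 acts by ∂[p,q,r] = [q,r] − [p,r] + [p,q]. For instance
  ∂AEF = EF − AF + AE,
  ∂DFG = FG − DG + DF.
This gives a 15×10 integer matrix of rank 10; reducing to Smith normal form yields diagonal entries (1,1,1,1,1,1,1,1,1,2).

From H_k ≅ ker(∂_k) / im(∂_{k+1}) we obtain:

  H_0: rank C_0 − rank ∂_1 = 6 − 5 = 1, and the invariant factors of ∂_1 are all 1, so H_0 ≅ Z.
  H_1: rank ker ∂_1 − rank ∂_2 = (15 − 5) − 10 = 0, and ∂_2 has invariant factor 2 > 1, so H_1 ≅ Z/2.
  H_2: rank ker ∂_2 − rank ∂_3 = (10 − 10) − 0 = 0, and there is no ∂_3, so H_2 ≅ 0.

As a check, the Euler characteristic is 6 − 15 + 10 = 1, which agrees with 1 − 0 + 0 = 1.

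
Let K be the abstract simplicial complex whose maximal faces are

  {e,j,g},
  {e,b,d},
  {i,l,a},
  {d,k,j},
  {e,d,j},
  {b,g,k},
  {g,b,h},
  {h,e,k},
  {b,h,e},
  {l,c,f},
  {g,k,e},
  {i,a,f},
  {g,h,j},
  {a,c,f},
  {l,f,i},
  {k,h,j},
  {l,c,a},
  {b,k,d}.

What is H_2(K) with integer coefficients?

We work with the vertex ordering a < b < c < d < e < f < g < h < i < j < k < l. The simplices of K, each written with vertices in increasing order, are:

  0-simplices (12): a, b, c, d, e, f, g, h, i, j, k, l
  1-simplices (27): ac, af, ai, al, bd, be, bg, bh, bk, cf, cl, de, dj, dk, eg, eh, ej, ek, fi, fl, gh, gj, gk, hj, hk, il, jk
  2-simplices (18): acf, acl, afi, ail, bde, bdk, beh, bgh, bgk, cfl, dej, djk, egj, egk, ehk, fil, ghj, hjk

giving chain groups C_0 ≅ Z^12, C_1 ≅ Z^27, C_2 ≅ Z^18.

Boundary ∂_1: C_1 → C_0 sends each edge [p,q] (with p < q) to q − p. For instance
  ∂gh = h − g.
As a 12×27 matrix over Z this has rank 10, with invariant factors (1,1,1,1,1,1,1,1,1,1).

Boundary ∂_2: C_2 → C_1 sends each 2-simplex [p,q,r] to [q,r] − [p,r] + [p,q]. For instance
  ∂bgh = gh − bh + bg,
  ∂ail = il − al + ai.
As a 27×18 matrix over Z this has rank 17, with invariant factors (1,1,1,1,1,1,1,1,1,1,1,1,1,1,1,1,2).

From H_k ≅ ker(∂_k) / im(∂_{k+1}) we obtain:

  H_2: rank ker ∂_2 − rank ∂_3 = (18 − 17) − 0 = 1, and there is no ∂_3, so H_2 ≅ Z.

H_2 ≅ Z.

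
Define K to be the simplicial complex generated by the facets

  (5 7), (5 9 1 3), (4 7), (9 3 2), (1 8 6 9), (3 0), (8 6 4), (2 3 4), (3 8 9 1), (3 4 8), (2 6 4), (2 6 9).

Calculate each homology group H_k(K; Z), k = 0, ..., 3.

We work with the vertex ordering 0 < 1 < 2 < 3 < 4 < 5 < 6 < 7 < 8 < 9. The simplices of K, each written with vertices in increasing order, are:

  0-simplices (10): [0], [1], [2], [3], [4], [5], [6], [7], [8], [9]
  1-simplices (22): [0,3], [1,3], [1,5], [1,6], [1,8], [1,9], [2,3], [2,4], [2,6], [2,9], [3,4], [3,5], [3,8], [3,9], [4,6], [4,7], [4,8], [5,7], [5,9], [6,8], [6,9], [8,9]
  2-simplices (16): [1,3,5], [1,3,8], [1,3,9], [1,5,9], [1,6,8], [1,6,9], [1,8,9], [2,3,4], [2,3,9], [2,4,6], [2,6,9], [3,4,8], [3,5,9], [3,8,9], [4,6,8], [6,8,9]
  3-simplices (3): [1,3,5,9], [1,3,8,9], [1,6,8,9]

Hence C_0 ≅ Z^10, C_1 ≅ Z^22, C_2 ≅ Z^16, C_3 ≅ Z^3.

∂_1: C_1 → C_0 maps an edge to its endpoints' difference, ∂[p,q] = q − p.
The resulting 10×22 matrix has rank 9, and its Smith normal form has invariant factors (1,1,1,1,1,1,1,1,1).

∂_2: C_2 → C_1 acts by ∂[p,q,r] = [q,r] − [p,r] + [p,q]. For instance
  ∂[3,8,9] = [8,9] − [3,9] + [3,8],
  ∂[3,5,9] = [5,9] − [3,9] + [3,5].
This gives a 22×16 integer matrix of rank 12; reducing to Smith normal form yields diagonal entries (1,1,1,1,1,1,1,1,1,1,1,1).

∂_3: C_3 → C_2 sends each 3-simplex σ to the alternating sum Σ_i (−1)^i (σ with its i-th vertex removed). For instance
  ∂[1,6,8,9] = [6,8,9] − [1,8,9] + [1,6,9] − [1,6,8],
  ∂[1,3,8,9] = [3,8,9] − [1,8,9] + [1,3,9] − [1,3,8].
As a 16×3 matrix over Z this has rank 3, with invariant factors (1,1,1).

From H_k ≅ ker(∂_k) / im(∂_{k+1}) we obtain:

  H_0: rank C_0 − rank ∂_1 = 10 − 9 = 1, and the invariant factors of ∂_1 are all 1, so H_0 = Z.
  H_1: rank ker ∂_1 − rank ∂_2 = (22 − 9) − 12 = 1, and the invariant factors of ∂_2 are all 1, so H_1 = Z.
  H_2: rank ker ∂_2 − rank ∂_3 = (16 − 12) − 3 = 1, and the invariant factors of ∂_3 are all 1, so H_2 = Z.
  H_3: rank ker ∂_3 − rank ∂_4 = (3 − 3) − 0 = 0, and there is no ∂_4, so H_3 = 0.

H_0 ≅ Z,  H_1 ≅ Z,  H_2 ≅ Z,  H_3 = 0.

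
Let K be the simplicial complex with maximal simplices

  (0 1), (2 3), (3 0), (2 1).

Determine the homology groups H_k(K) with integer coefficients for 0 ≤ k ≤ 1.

Fix the vertex order 0 < 1 < 2 < 3 and write every simplex with vertices in increasing order. Then dim K = 1 and the simplices of K are:

  0-simplices (4): [0], [1], [2], [3]
  1-simplices (4): [0,1], [0,3], [1,2], [2,3]

giving chain groups C_0 ≅ Z^4, C_1 ≅ Z^4.

The boundary map ∂_1: C_1 → C_0 is given by ∂[p,q] = [q] − [p].
The resulting 4×4 matrix has rank 3, and its Smith normal form has invariant factors (1,1,1).

Now H_k = ker ∂_k / im ∂_{k+1}, so:

  H_0: rank C_0 − rank ∂_1 = 4 − 3 = 1, and the invariant factors of ∂_1 are all 1, so H_0 ≅ Z.
  H_1: rank ker ∂_1 − rank ∂_2 = (4 − 3) − 0 = 1, and there is no ∂_2, so H_1 ≅ Z.

H_0 = Z,  H_1 = Z.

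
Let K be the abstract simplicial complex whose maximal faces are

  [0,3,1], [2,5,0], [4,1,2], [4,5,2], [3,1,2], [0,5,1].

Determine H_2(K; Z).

H_2 = 0.

We work with the vertex ordering 0 < 1 < 2 < 3 < 4 < 5. The simplices of K, each written with vertices in increasing order, are:

  0-simplices (6): [0], [1], [2], [3], [4], [5]
  1-simplices (12): [0,1], [0,2], [0,3], [0,5], [1,2], [1,3], [1,4], [1,5], [2,3], [2,4], [2,5], [4,5]
  2-simplices (6): [0,1,3], [0,1,5], [0,2,5], [1,2,3], [1,2,4], [2,4,5]

so the chain groups are C_0 ≅ Z^6, C_1 ≅ Z^12, C_2 ≅ Z^6.

∂_1: C_1 → C_0 maps an edge to its endpoints' difference, ∂[p,q] = q − p. For instance
  ∂[4,5] = [5] − [4].
The 6×12 boundary matrix has rank 5 and Smith normal form diag(1,1,1,1,1).

Boundary ∂_2: C_2 → C_1 maps a triangle to the signed sum of its edges. For instance
  ∂[1,2,4] = [2,4] − [1,4] + [1,2],
  ∂[1,2,3] = [2,3] − [1,3] + [1,2].
As a 12×6 matrix over Z this has rank 6, with invariant factors (1,1,1,1,1,1).

Computing H_k = (kernel of ∂_k) / (image of ∂_{k+1}):

  H_2: rank ker ∂_2 − rank ∂_3 = (6 − 6) − 0 = 0, and there is no ∂_3, so H_2 ≅ 0.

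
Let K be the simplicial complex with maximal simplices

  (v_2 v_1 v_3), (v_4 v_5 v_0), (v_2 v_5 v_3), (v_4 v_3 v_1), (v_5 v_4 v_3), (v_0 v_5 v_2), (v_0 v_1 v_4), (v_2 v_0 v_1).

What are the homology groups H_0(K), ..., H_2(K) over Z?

H_0 = Z,  H_1 = 0,  H_2 = Z.

Take the total order v_0 < v_1 < v_2 < v_3 < v_4 < v_5 on the vertex set. Then K (dimension 2) consists of the simplices:

  0-simplices (6): [v_0], [v_1], [v_2], [v_3], [v_4], [v_5]
  1-simplices (12): [v_0,v_1], [v_0,v_2], [v_0,v_4], [v_0,v_5], [v_1,v_2], [v_1,v_3], [v_1,v_4], [v_2,v_3], [v_2,v_5], [v_3,v_4], [v_3,v_5], [v_4,v_5]
  2-simplices (8): [v_0,v_1,v_2], [v_0,v_1,v_4], [v_0,v_2,v_5], [v_0,v_4,v_5], [v_1,v_2,v_3], [v_1,v_3,v_4], [v_2,v_3,v_5], [v_3,v_4,v_5]

Hence C_0 ≅ Z^6, C_1 ≅ Z^12, C_2 ≅ Z^8.

Boundary ∂_1: C_1 → C_0 sends each edge [p,q] (with p < q) to q − p.
The 6×12 boundary matrix has rank 5 and Smith normal form diag(1,1,1,1,1).

Boundary ∂_2: C_2 → C_1 acts by ∂[p,q,r] = [q,r] − [p,r] + [p,q]. For instance
  ∂[v_1,v_3,v_4] = [v_3,v_4] − [v_1,v_4] + [v_1,v_3],
  ∂[v_1,v_2,v_3] = [v_2,v_3] − [v_1,v_3] + [v_1,v_2].
The 12×8 boundary matrix has rank 7 and Smith normal form diag(1,1,1,1,1,1,1).

Reading off H_k = ker ∂_k / im ∂_{k+1}:

  H_0: rank C_0 − rank ∂_1 = 6 − 5 = 1, and the invariant factors of ∂_1 are all 1, so H_0 = Z.
  H_1: rank ker ∂_1 − rank ∂_2 = (12 − 5) − 7 = 0, and the invariant factors of ∂_2 are all 1, so H_1 = 0.
  H_2: rank ker ∂_2 − rank ∂_3 = (8 − 7) − 0 = 1, and there is no ∂_3, so H_2 = Z.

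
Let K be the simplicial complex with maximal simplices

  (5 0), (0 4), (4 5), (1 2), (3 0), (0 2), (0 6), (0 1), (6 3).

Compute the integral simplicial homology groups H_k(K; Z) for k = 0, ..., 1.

Take the total order 0 < 1 < 2 < 3 < 4 < 5 < 6 on the vertex set. Then K (dimension 1) consists of the simplices:

  0-simplices (7): [0], [1], [2], [3], [4], [5], [6]
  1-simplices (9): [0,1], [0,2], [0,3], [0,4], [0,5], [0,6], [1,2], [3,6], [4,5]

Hence C_0 ≅ Z^7, C_1 ≅ Z^9.

Boundary ∂_1: C_1 → C_0 maps an edge to its endpoints' difference, ∂[p,q] = q − p.
The 7×9 boundary matrix has rank 6 and Smith normal form diag(1,1,1,1,1,1).

Computing H_k = (kernel of ∂_k) / (image of ∂_{k+1}):

  H_0: rank C_0 − rank ∂_1 = 7 − 6 = 1, and the invariant factors of ∂_1 are all 1, so H_0 ≅ Z.
  H_1: rank ker ∂_1 − rank ∂_2 = (9 − 6) − 0 = 3, and there is no ∂_2, so H_1 ≅ Z^3.

H_0 = Z,  H_1 = Z^3.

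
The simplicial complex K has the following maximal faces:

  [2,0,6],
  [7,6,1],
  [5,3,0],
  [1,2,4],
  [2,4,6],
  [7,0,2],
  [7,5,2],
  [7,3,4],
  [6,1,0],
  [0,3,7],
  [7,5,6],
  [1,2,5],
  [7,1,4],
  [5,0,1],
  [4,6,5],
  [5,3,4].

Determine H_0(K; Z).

H_0 = Z.

K has 8 vertices, 24 edges, 16 triangles.
rank ∂_0 = 0, rank ∂_1 = 7 ⇒ b_0 = 8 − 0 − 7 = 1; all invariant factors of ∂_1 are 1 so no torsion. So H_0 ≅ Z.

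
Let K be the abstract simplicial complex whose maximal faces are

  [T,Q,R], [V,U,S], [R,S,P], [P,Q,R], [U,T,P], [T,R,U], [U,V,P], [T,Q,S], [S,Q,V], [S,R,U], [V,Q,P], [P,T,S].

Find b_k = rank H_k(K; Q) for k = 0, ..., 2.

b_0 = 1, b_1 = 0, b_2 = 0.

Order the vertices as P < Q < R < S < T < U < V. Listing each simplex with vertices in this order, K has dimension 2 with simplices:

  0-simplices (7): P, Q, R, S, T, U, V
  1-simplices (18): PQ, PR, PS, PT, PU, PV, QR, QS, QT, QV, RS, RT, RU, ST, SU, SV, TU, UV
  2-simplices (12): PQR, PQV, PRS, PST, PTU, PUV, QRT, QST, QSV, RSU, RTU, SUV

so the chain groups are C_0 ≅ Z^7, C_1 ≅ Z^18, C_2 ≅ Z^12.

Boundary ∂_1: C_1 → C_0 sends each edge [p,q] (with p < q) to q − p. For instance
  ∂RU = U − R.
As a 7×18 matrix over Z this has rank 6, with invariant factors (1,1,1,1,1,1).

The boundary map ∂_2: C_2 → C_1 maps a triangle to the signed sum of its edges. For instance
  ∂QSV = SV − QV + QS,
  ∂QRT = RT − QT + QR.
This gives a 18×12 integer matrix of rank 12; reducing to Smith normal form yields diagonal entries (1,1,1,1,1,1,1,1,1,1,1,2).

Now H_k = ker ∂_k / im ∂_{k+1}, so:

  H_0: rank C_0 − rank ∂_1 = 7 − 6 = 1, and the invariant factors of ∂_1 are all 1, so H_0 ≅ Z.
  H_1: rank ker ∂_1 − rank ∂_2 = (18 − 6) − 12 = 0, and ∂_2 has invariant factor 2 > 1, so H_1 ≅ Z/2.
  H_2: rank ker ∂_2 − rank ∂_3 = (12 − 12) − 0 = 0, and there is no ∂_3, so H_2 ≅ 0.

(K is a triangulation of the real projective plane RP^2.)

Hence the Betti numbers are b_0 = 1, b_1 = 0, b_2 = 0.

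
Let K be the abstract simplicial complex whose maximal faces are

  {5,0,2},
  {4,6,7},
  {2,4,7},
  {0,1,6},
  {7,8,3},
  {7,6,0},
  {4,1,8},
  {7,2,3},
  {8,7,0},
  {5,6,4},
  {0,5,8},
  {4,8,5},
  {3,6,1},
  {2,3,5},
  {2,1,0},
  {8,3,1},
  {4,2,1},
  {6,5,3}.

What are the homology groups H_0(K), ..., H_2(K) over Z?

Order the vertices as 0 < 1 < 2 < 3 < 4 < 5 < 6 < 7 < 8. Listing each simplex with vertices in this order, K has dimension 2 with simplices:

  0-simplices (9): [0], [1], [2], [3], [4], [5], [6], [7], [8]
  1-simplices (27): (27 of them)
  2-simplices (18): [0,1,2], [0,1,6], [0,2,5], [0,5,8], [0,6,7], [0,7,8], [1,2,4], [1,3,6], [1,3,8], [1,4,8], [2,3,5], [2,3,7], [2,4,7], [3,5,6], [3,7,8], [4,5,6], [4,5,8], [4,6,7]

so the chain groups are C_0 ≅ Z^9, C_1 ≅ Z^27, C_2 ≅ Z^18.

The boundary map ∂_1: C_1 → C_0 is given by ∂[p,q] = [q] − [p].
The resulting 9×27 matrix has rank 8, and its Smith normal form has invariant factors (1,1,1,1,1,1,1,1).

Boundary ∂_2: C_2 → C_1 acts by ∂[p,q,r] = [q,r] − [p,r] + [p,q]. For instance
  ∂[1,3,8] = [3,8] − [1,8] + [1,3],
  ∂[2,4,7] = [4,7] − [2,7] + [2,4].
The 27×18 boundary matrix has rank 17 and Smith normal form diag(1,1,1,1,1,1,1,1,1,1,1,1,1,1,1,1,1).

Computing H_k = (kernel of ∂_k) / (image of ∂_{k+1}):

  H_0: rank C_0 − rank ∂_1 = 9 − 8 = 1, and the invariant factors of ∂_1 are all 1, so H_0 ≅ Z.
  H_1: rank ker ∂_1 − rank ∂_2 = (27 − 8) − 17 = 2, and the invariant factors of ∂_2 are all 1, so H_1 ≅ Z^2.
  H_2: rank ker ∂_2 − rank ∂_3 = (18 − 17) − 0 = 1, and there is no ∂_3, so H_2 ≅ Z.

As a check, the Euler characteristic is 9 − 27 + 18 = 0, which agrees with 1 − 2 + 1 = 0.

H_0 = Z,  H_1 = Z^2,  H_2 = Z.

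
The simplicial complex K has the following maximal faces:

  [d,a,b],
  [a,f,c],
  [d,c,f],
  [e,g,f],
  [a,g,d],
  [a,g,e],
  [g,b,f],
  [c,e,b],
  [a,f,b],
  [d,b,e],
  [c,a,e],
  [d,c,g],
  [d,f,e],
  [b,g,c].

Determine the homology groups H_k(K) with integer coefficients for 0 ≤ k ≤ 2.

We work with the vertex ordering a < b < c < d < e < f < g. The simplices of K, each written with vertices in increasing order, are:

  0-simplices (7): a, b, c, d, e, f, g
  1-simplices (21): ab, ac, ad, ae, af, ag, bc, bd, be, bf, bg, cd, ce, cf, cg, de, df, dg, ef, eg, fg
  2-simplices (14): abd, abf, ace, acf, adg, aeg, bce, bcg, bde, bfg, cdf, cdg, def, efg

so the chain groups are C_0 ≅ Z^7, C_1 ≅ Z^21, C_2 ≅ Z^14.

∂_1: C_1 → C_0 is given by ∂[p,q] = [q] − [p].
As a 7×21 matrix over Z this has rank 6, with invariant factors (1,1,1,1,1,1).

∂_2: C_2 → C_1 acts by ∂[p,q,r] = [q,r] − [p,r] + [p,q]. For instance
  ∂cdg = dg − cg + cd,
  ∂abd = bd − ad + ab.
This gives a 21×14 integer matrix of rank 13; reducing to Smith normal form yields diagonal entries (1,1,1,1,1,1,1,1,1,1,1,1,1).

Reading off H_k = ker ∂_k / im ∂_{k+1}:

  H_0: rank C_0 − rank ∂_1 = 7 − 6 = 1, and the invariant factors of ∂_1 are all 1, so H_0 ≅ Z.
  H_1: rank ker ∂_1 − rank ∂_2 = (21 − 6) − 13 = 2, and the invariant factors of ∂_2 are all 1, so H_1 ≅ Z^2.
  H_2: rank ker ∂_2 − rank ∂_3 = (14 − 13) − 0 = 1, and there is no ∂_3, so H_2 ≅ Z.

As a check, the Euler characteristic is 7 − 21 + 14 = 0, which agrees with 1 − 2 + 1 = 0.

H_0 ≅ Z,  H_1 ≅ Z^2,  H_2 ≅ Z.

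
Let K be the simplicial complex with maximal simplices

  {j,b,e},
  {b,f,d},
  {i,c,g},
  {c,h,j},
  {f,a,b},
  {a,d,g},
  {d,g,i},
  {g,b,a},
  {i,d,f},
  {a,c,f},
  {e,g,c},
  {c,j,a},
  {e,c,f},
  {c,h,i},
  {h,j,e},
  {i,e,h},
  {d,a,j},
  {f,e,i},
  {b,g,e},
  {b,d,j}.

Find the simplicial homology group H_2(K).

Fix the vertex order a < b < c < d < e < f < g < h < i < j and write every simplex with vertices in increasing order. Then dim K = 2 and the simplices of K are:

  0-simplices (10): a, b, c, d, e, f, g, h, i, j
  1-simplices (30): ab, ac, ad, af, ag, aj, bd, be, bf, bg, bj, ce, cf, cg, ch, ci, cj, df, dg, di, dj, ef, eg, eh, ei, ej, fi, gi, hi, hj
  2-simplices (20): abf, abg, acf, acj, adg, adj, bdf, bdj, beg, bej, cef, ceg, cgi, chi, chj, dfi, dgi, efi, ehi, ehj

so the chain groups are C_0 ≅ Z^10, C_1 ≅ Z^30, C_2 ≅ Z^20.

The boundary map ∂_1: C_1 → C_0 sends each edge [p,q] (with p < q) to q − p.
The resulting 10×30 matrix has rank 9, and its Smith normal form has invariant factors (1,1,1,1,1,1,1,1,1).

∂_2: C_2 → C_1 sends each 2-simplex [p,q,r] to [q,r] − [p,r] + [p,q]. For instance
  ∂ehj = hj − ej + eh,
  ∂adg = dg − ag + ad.
As a 30×20 matrix over Z this has rank 20, with invariant factors (1,1,1,1,1,1,1,1,1,1,1,1,1,1,1,1,1,1,1,2).

Computing H_k = (kernel of ∂_k) / (image of ∂_{k+1}):

  H_2: rank ker ∂_2 − rank ∂_3 = (20 − 20) − 0 = 0, and there is no ∂_3, so H_2 ≅ 0.

(K is a triangulation of the Klein bottle.)

H_2 ≅ 0.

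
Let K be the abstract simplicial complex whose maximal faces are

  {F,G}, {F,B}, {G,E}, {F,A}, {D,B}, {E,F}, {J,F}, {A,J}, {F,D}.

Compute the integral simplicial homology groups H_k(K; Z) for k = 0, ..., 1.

H_0 ≅ Z,  H_1 ≅ Z^3.

Fix the vertex order A < B < D < E < F < G < J and write every simplex with vertices in increasing order. Then dim K = 1 and the simplices of K are:

  0-simplices (7): A, B, D, E, F, G, J
  1-simplices (9): AF, AJ, BD, BF, DF, EF, EG, FG, FJ

Hence C_0 ≅ Z^7, C_1 ≅ Z^9.

Boundary ∂_1: C_1 → C_0 maps an edge to its endpoints' difference, ∂[p,q] = q − p. For instance
  ∂EF = F − E.
This gives a 7×9 integer matrix of rank 6; reducing to Smith normal form yields diagonal entries (1,1,1,1,1,1).

From H_k ≅ ker(∂_k) / im(∂_{k+1}) we obtain:

  H_0: rank C_0 − rank ∂_1 = 7 − 6 = 1, and the invariant factors of ∂_1 are all 1, so H_0 ≅ Z.
  H_1: rank ker ∂_1 − rank ∂_2 = (9 − 6) − 0 = 3, and there is no ∂_2, so H_1 ≅ Z^3.

As a check, the Euler characteristic is 7 − 9 = -2, which agrees with 1 − 3 = -2.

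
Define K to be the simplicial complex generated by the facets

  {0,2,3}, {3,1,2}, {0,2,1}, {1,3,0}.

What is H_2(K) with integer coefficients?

Fix the vertex order 0 < 1 < 2 < 3 and write every simplex with vertices in increasing order. Then dim K = 2 and the simplices of K are:

  0-simplices (4): [0], [1], [2], [3]
  1-simplices (6): [0,1], [0,2], [0,3], [1,2], [1,3], [2,3]
  2-simplices (4): [0,1,2], [0,1,3], [0,2,3], [1,2,3]

so the chain groups are C_0 ≅ Z^4, C_1 ≅ Z^6, C_2 ≅ Z^4.

Boundary ∂_1: C_1 → C_0 maps an edge to its endpoints' difference, ∂[p,q] = q − p. For instance
  ∂[0,3] = [3] − [0].
This gives a 4×6 integer matrix of rank 3; reducing to Smith normal form yields diagonal entries (1,1,1).

The boundary map ∂_2: C_2 → C_1 sends each 2-simplex [p,q,r] to [q,r] − [p,r] + [p,q]. For instance
  ∂[0,1,2] = [1,2] − [0,2] + [0,1],
  ∂[1,2,3] = [2,3] − [1,3] + [1,2].
The 6×4 boundary matrix has rank 3 and Smith normal form diag(1,1,1).

Computing H_k = (kernel of ∂_k) / (image of ∂_{k+1}):

  H_2: rank ker ∂_2 − rank ∂_3 = (4 − 3) − 0 = 1, and there is no ∂_3, so H_2 ≅ Z.

(K is a triangulation of the 2-sphere S^2.)

H_2 = Z.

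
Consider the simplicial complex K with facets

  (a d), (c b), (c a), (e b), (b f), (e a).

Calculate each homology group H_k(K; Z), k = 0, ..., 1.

K has 6 vertices, 6 edges.
rank ∂_0 = 0, rank ∂_1 = 5 ⇒ b_0 = 6 − 0 − 5 = 1; all invariant factors of ∂_1 are 1 so no torsion. So H_0 = Z.
rank ∂_1 = 5, rank ∂_2 = 0 ⇒ b_1 = 6 − 5 − 0 = 1. So H_1 = Z.

H_0 ≅ Z,  H_1 ≅ Z.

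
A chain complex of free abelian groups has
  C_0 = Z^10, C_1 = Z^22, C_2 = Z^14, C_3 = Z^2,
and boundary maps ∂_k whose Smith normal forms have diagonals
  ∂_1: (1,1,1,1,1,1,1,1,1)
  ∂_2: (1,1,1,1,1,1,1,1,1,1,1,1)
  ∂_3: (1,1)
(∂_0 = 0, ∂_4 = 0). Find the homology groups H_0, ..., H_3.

H_0 = Z,  H_1 = Z,  H_2 = 0,  H_3 = 0.

H_0: b_0 = 10 − 0 − 9 = 1; torsion from ∂_1 factors > 1: none. So H_0 = Z.
H_1: b_1 = 22 − 9 − 12 = 1; torsion from ∂_2 factors > 1: none. So H_1 = Z.
H_2: b_2 = 14 − 12 − 2 = 0; torsion from ∂_3 factors > 1: none. So H_2 = 0.
H_3: b_3 = 2 − 2 − 0 = 0; torsion from ∂_4 factors > 1: none. So H_3 = 0.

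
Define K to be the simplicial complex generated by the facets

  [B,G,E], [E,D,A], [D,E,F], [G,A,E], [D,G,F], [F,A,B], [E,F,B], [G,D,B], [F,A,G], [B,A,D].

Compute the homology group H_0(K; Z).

Fix the vertex order A < B < D < E < F < G and write every simplex with vertices in increasing order. Then dim K = 2 and the simplices of K are:

  0-simplices (6): A, B, D, E, F, G
  1-simplices (15): AB, AD, AE, AF, AG, BD, BE, BF, BG, DE, DF, DG, EF, EG, FG
  2-simplices (10): ABD, ABF, ADE, AEG, AFG, BDG, BEF, BEG, DEF, DFG

Hence C_0 ≅ Z^6, C_1 ≅ Z^15, C_2 ≅ Z^10.

Boundary ∂_1: C_1 → C_0 maps an edge to its endpoints' difference, ∂[p,q] = q − p. For instance
  ∂DE = E − D.
The 6×15 boundary matrix has rank 5 and Smith normal form diag(1,1,1,1,1).

∂_2: C_2 → C_1 maps a triangle to the signed sum of its edges. For instance
  ∂ABD = BD − AD + AB,
  ∂DEF = EF − DF + DE.
This gives a 15×10 integer matrix of rank 10; reducing to Smith normal form yields diagonal entries (1,1,1,1,1,1,1,1,1,2).

Now H_k = ker ∂_k / im ∂_{k+1}, so:

  H_0: rank C_0 − rank ∂_1 = 6 − 5 = 1, and the invariant factors of ∂_1 are all 1, so H_0 = Z.

H_0 ≅ Z.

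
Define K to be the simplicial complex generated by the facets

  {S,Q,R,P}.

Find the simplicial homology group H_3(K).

Take the total order P < Q < R < S on the vertex set. Then K (dimension 3) consists of the simplices:

  0-simplices (4): P, Q, R, S
  1-simplices (6): PQ, PR, PS, QR, QS, RS
  2-simplices (4): PQR, PQS, PRS, QRS
  3-simplices (1): PQRS

Hence C_0 ≅ Z^4, C_1 ≅ Z^6, C_2 ≅ Z^4, C_3 ≅ Z^1.

The boundary map ∂_1: C_1 → C_0 sends each edge [p,q] (with p < q) to q − p. For instance
  ∂PR = R − P.
As a 4×6 matrix over Z this has rank 3, with invariant factors (1,1,1).

Boundary ∂_2: C_2 → C_1 maps a triangle to the signed sum of its edges. For instance
  ∂PQS = QS − PS + PQ,
  ∂PQR = QR − PR + PQ.
The 6×4 boundary matrix has rank 3 and Smith normal form diag(1,1,1).

Boundary ∂_3: C_3 → C_2 sends each 3-simplex σ to the alternating sum Σ_i (−1)^i (σ with its i-th vertex removed). For instance
  ∂PQRS = QRS − PRS + PQS − PQR.
As a 4×1 matrix over Z this has rank 1, with invariant factors (1).

Computing H_k = (kernel of ∂_k) / (image of ∂_{k+1}):

  H_3: rank ker ∂_3 − rank ∂_4 = (1 − 1) − 0 = 0, and there is no ∂_4, so H_3 = 0.

H_3 = 0.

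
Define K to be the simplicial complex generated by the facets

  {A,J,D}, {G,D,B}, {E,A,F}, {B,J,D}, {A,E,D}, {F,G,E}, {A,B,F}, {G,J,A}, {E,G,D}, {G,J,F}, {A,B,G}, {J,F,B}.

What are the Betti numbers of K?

Order the vertices as A < B < D < E < F < G < J. Listing each simplex with vertices in this order, K has dimension 2 with simplices:

  0-simplices (7): A, B, D, E, F, G, J
  1-simplices (18): AB, AD, AE, AF, AG, AJ, BD, BF, BG, BJ, DE, DG, DJ, EF, EG, FG, FJ, GJ
  2-simplices (12): ABF, ABG, ADE, ADJ, AEF, AGJ, BDG, BDJ, BFJ, DEG, EFG, FGJ

so the chain groups are C_0 ≅ Z^7, C_1 ≅ Z^18, C_2 ≅ Z^12.

Boundary ∂_1: C_1 → C_0 sends each edge [p,q] (with p < q) to q − p. For instance
  ∂DJ = J − D.
As a 7×18 matrix over Z this has rank 6, with invariant factors (1,1,1,1,1,1).

Boundary ∂_2: C_2 → C_1 maps a triangle to the signed sum of its edges. For instance
  ∂BDJ = DJ − BJ + BD,
  ∂BDG = DG − BG + BD.
As a 18×12 matrix over Z this has rank 12, with invariant factors (1,1,1,1,1,1,1,1,1,1,1,2).

Now H_k = ker ∂_k / im ∂_{k+1}, so:

  H_0: rank C_0 − rank ∂_1 = 7 − 6 = 1, and the invariant factors of ∂_1 are all 1, so H_0 = Z.
  H_1: rank ker ∂_1 − rank ∂_2 = (18 − 6) − 12 = 0, and ∂_2 has invariant factor 2 > 1, so H_1 = Z/2Z.
  H_2: rank ker ∂_2 − rank ∂_3 = (12 − 12) − 0 = 0, and there is no ∂_3, so H_2 = 0.

Hence the Betti numbers are b_0 = 1, b_1 = 0, b_2 = 0.

b_0 = 1, b_1 = 0, b_2 = 0.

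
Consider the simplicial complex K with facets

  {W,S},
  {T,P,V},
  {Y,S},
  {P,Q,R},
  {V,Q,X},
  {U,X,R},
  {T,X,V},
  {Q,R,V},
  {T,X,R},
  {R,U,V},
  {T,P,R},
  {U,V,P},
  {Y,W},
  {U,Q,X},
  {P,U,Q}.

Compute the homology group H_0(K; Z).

H_0 = Z^2.

Take the total order P < Q < R < S < T < U < V < W < X < Y on the vertex set. Then K (dimension 2) consists of the simplices:

  0-simplices (10): P, Q, R, S, T, U, V, W, X, Y
  1-simplices (21): PQ, PR, PT, PU, PV, QR, QU, QV, QX, RT, RU, RV, RX, SW, SY, TV, TX, UV, UX, VX, WY
  2-simplices (12): PQR, PQU, PRT, PTV, PUV, QRV, QUX, QVX, RTX, RUV, RUX, TVX

so the chain groups are C_0 ≅ Z^10, C_1 ≅ Z^21, C_2 ≅ Z^12.

∂_1: C_1 → C_0 is given by ∂[p,q] = [q] − [p].
The 10×21 boundary matrix has rank 8 and Smith normal form diag(1,1,1,1,1,1,1,1).

Boundary ∂_2: C_2 → C_1 acts by ∂[p,q,r] = [q,r] − [p,r] + [p,q]. For instance
  ∂PQR = QR − PR + PQ,
  ∂RUV = UV − RV + RU.
This gives a 21×12 integer matrix of rank 12; reducing to Smith normal form yields diagonal entries (1,1,1,1,1,1,1,1,1,1,1,2).

Computing H_k = (kernel of ∂_k) / (image of ∂_{k+1}):

  H_0: rank C_0 − rank ∂_1 = 10 − 8 = 2, and the invariant factors of ∂_1 are all 1, so H_0 = Z^2.

(K is a triangulation of the disjoint union of the circle S^1 and the real projective plane RP^2.)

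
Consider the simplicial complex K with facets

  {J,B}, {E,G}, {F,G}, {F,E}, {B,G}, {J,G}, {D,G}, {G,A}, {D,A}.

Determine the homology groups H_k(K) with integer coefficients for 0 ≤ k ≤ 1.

Fix the vertex order A < B < D < E < F < G < J and write every simplex with vertices in increasing order. Then dim K = 1 and the simplices of K are:

  0-simplices (7): A, B, D, E, F, G, J
  1-simplices (9): AD, AG, BG, BJ, DG, EF, EG, FG, GJ

so the chain groups are C_0 ≅ Z^7, C_1 ≅ Z^9.

The boundary map ∂_1: C_1 → C_0 is given by ∂[p,q] = [q] − [p].
As a 7×9 matrix over Z this has rank 6, with invariant factors (1,1,1,1,1,1).

Now H_k = ker ∂_k / im ∂_{k+1}, so:

  H_0: rank C_0 − rank ∂_1 = 7 − 6 = 1, and the invariant factors of ∂_1 are all 1, so H_0 ≅ Z.
  H_1: rank ker ∂_1 − rank ∂_2 = (9 − 6) − 0 = 3, and there is no ∂_2, so H_1 ≅ Z^3.

(K is a triangulation of a wedge of 3 circles.)

H_0 ≅ Z,  H_1 ≅ Z^3.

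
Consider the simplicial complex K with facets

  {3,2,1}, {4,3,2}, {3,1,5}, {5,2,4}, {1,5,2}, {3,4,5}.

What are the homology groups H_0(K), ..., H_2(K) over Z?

H_0 = Z,  H_1 = 0,  H_2 = Z.

Order the vertices as 1 < 2 < 3 < 4 < 5. Listing each simplex with vertices in this order, K has dimension 2 with simplices:

  0-simplices (5): [1], [2], [3], [4], [5]
  1-simplices (9): [1,2], [1,3], [1,5], [2,3], [2,4], [2,5], [3,4], [3,5], [4,5]
  2-simplices (6): [1,2,3], [1,2,5], [1,3,5], [2,3,4], [2,4,5], [3,4,5]

so the chain groups are C_0 ≅ Z^5, C_1 ≅ Z^9, C_2 ≅ Z^6.

∂_1: C_1 → C_0 is given by ∂[p,q] = [q] − [p]. For instance
  ∂[3,4] = [4] − [3].
The 5×9 boundary matrix has rank 4 and Smith normal form diag(1,1,1,1).

Boundary ∂_2: C_2 → C_1 maps a triangle to the signed sum of its edges. For instance
  ∂[1,2,5] = [2,5] − [1,5] + [1,2],
  ∂[1,3,5] = [3,5] − [1,5] + [1,3].
The resulting 9×6 matrix has rank 5, and its Smith normal form has invariant factors (1,1,1,1,1).

Computing H_k = (kernel of ∂_k) / (image of ∂_{k+1}):

  H_0: rank C_0 − rank ∂_1 = 5 − 4 = 1, and the invariant factors of ∂_1 are all 1, so H_0 ≅ Z.
  H_1: rank ker ∂_1 − rank ∂_2 = (9 − 4) − 5 = 0, and the invariant factors of ∂_2 are all 1, so H_1 ≅ 0.
  H_2: rank ker ∂_2 − rank ∂_3 = (6 − 5) − 0 = 1, and there is no ∂_3, so H_2 ≅ Z.

As a check, the Euler characteristic is 5 − 9 + 6 = 2, which agrees with 1 − 0 + 1 = 2.
(K is a triangulation of the 2-sphere S^2.)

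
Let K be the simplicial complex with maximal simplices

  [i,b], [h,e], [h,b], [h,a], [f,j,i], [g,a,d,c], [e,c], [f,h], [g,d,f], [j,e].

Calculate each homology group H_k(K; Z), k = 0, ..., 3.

H_0 ≅ Z,  H_1 ≅ Z^4,  H_2 = 0,  H_3 = 0.

Order the vertices as a < b < c < d < e < f < g < h < i < j. Listing each simplex with vertices in this order, K has dimension 3 with simplices:

  0-simplices (10): a, b, c, d, e, f, g, h, i, j
  1-simplices (18): ac, ad, ag, ah, bh, bi, cd, ce, cg, df, dg, eh, ej, fg, fh, fi, fj, ij
  2-simplices (6): acd, acg, adg, cdg, dfg, fij
  3-simplices (1): acdg

so the chain groups are C_0 ≅ Z^10, C_1 ≅ Z^18, C_2 ≅ Z^6, C_3 ≅ Z^1.

Boundary ∂_1: C_1 → C_0 maps an edge to its endpoints' difference, ∂[p,q] = q − p. For instance
  ∂cd = d − c.
The 10×18 boundary matrix has rank 9 and Smith normal form diag(1,1,1,1,1,1,1,1,1).

∂_2: C_2 → C_1 sends each 2-simplex [p,q,r] to [q,r] − [p,r] + [p,q]. For instance
  ∂fij = ij − fj + fi,
  ∂dfg = fg − dg + df.
This gives a 18×6 integer matrix of rank 5; reducing to Smith normal form yields diagonal entries (1,1,1,1,1).

Boundary ∂_3: C_3 → C_2 sends each 3-simplex σ to the alternating sum Σ_i (−1)^i (σ with its i-th vertex removed). For instance
  ∂acdg = cdg − adg + acg − acd.
This gives a 6×1 integer matrix of rank 1; reducing to Smith normal form yields diagonal entries (1).

Computing H_k = (kernel of ∂_k) / (image of ∂_{k+1}):

  H_0: rank C_0 − rank ∂_1 = 10 − 9 = 1, and the invariant factors of ∂_1 are all 1, so H_0 = Z.
  H_1: rank ker ∂_1 − rank ∂_2 = (18 − 9) − 5 = 4, and the invariant factors of ∂_2 are all 1, so H_1 = Z^4.
  H_2: rank ker ∂_2 − rank ∂_3 = (6 − 5) − 1 = 0, and the invariant factors of ∂_3 are all 1, so H_2 = 0.
  H_3: rank ker ∂_3 − rank ∂_4 = (1 − 1) − 0 = 0, and there is no ∂_4, so H_3 = 0.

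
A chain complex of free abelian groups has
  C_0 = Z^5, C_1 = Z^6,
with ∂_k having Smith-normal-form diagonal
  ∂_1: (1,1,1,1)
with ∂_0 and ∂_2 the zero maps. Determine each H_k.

H_0: b_0 = 5 − 0 − 4 = 1; torsion from ∂_1 factors > 1: none. So H_0 ≅ Z.
H_1: b_1 = 6 − 4 − 0 = 2; torsion from ∂_2 factors > 1: none. So H_1 ≅ Z^2.

H_0 ≅ Z,  H_1 ≅ Z^2.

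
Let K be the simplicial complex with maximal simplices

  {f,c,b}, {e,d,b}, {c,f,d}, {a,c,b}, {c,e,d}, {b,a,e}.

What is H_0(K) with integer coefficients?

Order the vertices as a < b < c < d < e < f. Listing each simplex with vertices in this order, K has dimension 2 with simplices:

  0-simplices (6): a, b, c, d, e, f
  1-simplices (12): ab, ac, ae, bc, bd, be, bf, cd, ce, cf, de, df
  2-simplices (6): abc, abe, bcf, bde, cde, cdf

Hence C_0 ≅ Z^6, C_1 ≅ Z^12, C_2 ≅ Z^6.

∂_1: C_1 → C_0 sends each edge [p,q] (with p < q) to q − p. For instance
  ∂bc = c − b.
The 6×12 boundary matrix has rank 5 and Smith normal form diag(1,1,1,1,1).

Boundary ∂_2: C_2 → C_1 sends each 2-simplex [p,q,r] to [q,r] − [p,r] + [p,q]. For instance
  ∂abc = bc − ac + ab,
  ∂abe = be − ae + ab.
The 12×6 boundary matrix has rank 6 and Smith normal form diag(1,1,1,1,1,1).

From H_k ≅ ker(∂_k) / im(∂_{k+1}) we obtain:

  H_0: rank C_0 − rank ∂_1 = 6 − 5 = 1, and the invariant factors of ∂_1 are all 1, so H_0 = Z.

H_0 = Z.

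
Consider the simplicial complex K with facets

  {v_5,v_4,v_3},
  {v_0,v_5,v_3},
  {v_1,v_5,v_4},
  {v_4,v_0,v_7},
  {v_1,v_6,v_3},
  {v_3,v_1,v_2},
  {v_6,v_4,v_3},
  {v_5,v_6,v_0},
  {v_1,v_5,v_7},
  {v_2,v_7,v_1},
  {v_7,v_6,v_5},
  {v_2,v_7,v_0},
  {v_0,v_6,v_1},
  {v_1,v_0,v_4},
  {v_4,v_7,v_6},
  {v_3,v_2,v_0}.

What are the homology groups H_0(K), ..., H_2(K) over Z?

H_0 ≅ Z,  H_1 ≅ Z^2,  H_2 ≅ Z.

Fix the vertex order v_0 < v_1 < v_2 < v_3 < v_4 < v_5 < v_6 < v_7 and write every simplex with vertices in increasing order. Then dim K = 2 and the simplices of K are:

  0-simplices (8): [v_0], [v_1], [v_2], [v_3], [v_4], [v_5], [v_6], [v_7]
  1-simplices (24): (24 of them)
  2-simplices (16): (16 of them)

Hence C_0 ≅ Z^8, C_1 ≅ Z^24, C_2 ≅ Z^16.

∂_1: C_1 → C_0 is given by ∂[p,q] = [q] − [p].
The resulting 8×24 matrix has rank 7, and its Smith normal form has invariant factors (1,1,1,1,1,1,1).

Boundary ∂_2: C_2 → C_1 maps a triangle to the signed sum of its edges. For instance
  ∂[v_3,v_4,v_5] = [v_4,v_5] − [v_3,v_5] + [v_3,v_4],
  ∂[v_0,v_2,v_7] = [v_2,v_7] − [v_0,v_7] + [v_0,v_2].
The 24×16 boundary matrix has rank 15 and Smith normal form diag(1,1,1,1,1,1,1,1,1,1,1,1,1,1,1).

Now H_k = ker ∂_k / im ∂_{k+1}, so:

  H_0: rank C_0 − rank ∂_1 = 8 − 7 = 1, and the invariant factors of ∂_1 are all 1, so H_0 ≅ Z.
  H_1: rank ker ∂_1 − rank ∂_2 = (24 − 7) − 15 = 2, and the invariant factors of ∂_2 are all 1, so H_1 ≅ Z^2.
  H_2: rank ker ∂_2 − rank ∂_3 = (16 − 15) − 0 = 1, and there is no ∂_3, so H_2 ≅ Z.

As a check, the Euler characteristic is 8 − 24 + 16 = 0, which agrees with 1 − 2 + 1 = 0.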